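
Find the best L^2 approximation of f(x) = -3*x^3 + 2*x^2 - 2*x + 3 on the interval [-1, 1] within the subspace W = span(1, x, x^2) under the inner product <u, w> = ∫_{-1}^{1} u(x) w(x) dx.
g(x) = 2*x^2 - 19*x/5 + 3

The best approximation g ∈ W is the orthogonal projection of f onto W. Writing g = a_0 + a_1 x + a_2 x^2, the coefficients solve the normal equations G · a = b where
  G_{ij} = <φ_i, φ_j> and b_i = <f, φ_i>, with φ_0 = 1, φ_1 = x, φ_2 = x^2.
G =
  [2, 0, 2/3]
  [0, 2/3, 0]
  [2/3, 0, 2/5],
b = (22/3, -38/15, 14/5).
Solving gives a_0 = 3, a_1 = -19/5, a_2 = 2, so
  g(x) = 2*x^2 - 19*x/5 + 3.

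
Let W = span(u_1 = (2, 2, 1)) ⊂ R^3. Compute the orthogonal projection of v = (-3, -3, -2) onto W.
proj_W(v) = (-28/9, -28/9, -14/9)

Set up U = [u_1 | ... | u_1] ∈ R^(3×1). The projector onto W = col(U) is P = U (U^T U)^(-1) U^T.
Compute U^T U =
  [9],
and U^T v = (-14).
Solve U^T U · c = U^T v for the coefficients: c = (-14/9). The projection is proj_W(v) = U c.
Check: (v - proj_W(v)) · u_1 = 0  (should be 0).
Result: proj_W(v) = (-28/9, -28/9, -14/9).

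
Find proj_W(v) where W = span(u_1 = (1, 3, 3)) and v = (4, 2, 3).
proj_W(v) = (1, 3, 3)

Set up U = [u_1 | ... | u_1] ∈ R^(3×1). The projector onto W = col(U) is P = U (U^T U)^(-1) U^T.
Compute U^T U =
  [19],
and U^T v = (19).
Solve U^T U · c = U^T v for the coefficients: c = (1). The projection is proj_W(v) = U c.
Check: (v - proj_W(v)) · u_1 = 0  (should be 0).
Result: proj_W(v) = (1, 3, 3).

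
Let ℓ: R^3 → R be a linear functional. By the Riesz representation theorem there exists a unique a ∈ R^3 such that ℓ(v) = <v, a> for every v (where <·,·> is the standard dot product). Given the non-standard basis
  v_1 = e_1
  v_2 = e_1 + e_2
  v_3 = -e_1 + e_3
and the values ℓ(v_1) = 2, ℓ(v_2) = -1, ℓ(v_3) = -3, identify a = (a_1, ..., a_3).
a = (2, -3, -1)

Write a = (a_1, ..., a_3) in the standard basis. For each basis vector v_i, ℓ(v_i) = <v_i, a> is a linear equation in the a_j's. Collect the n equations into a matrix system V a = ℓ, where row i of V is v_i (expressed in the standard basis). Since V is invertible (lower-triangular with 1s on the diagonal, up to permutation), solve by back-substitution:
  V =
[[1, 0, 0],
 [1, 1, 0],
 [-1, 0, 1]]
  V a = (2, -1, -3)
Solving gives a = (2, -3, -1).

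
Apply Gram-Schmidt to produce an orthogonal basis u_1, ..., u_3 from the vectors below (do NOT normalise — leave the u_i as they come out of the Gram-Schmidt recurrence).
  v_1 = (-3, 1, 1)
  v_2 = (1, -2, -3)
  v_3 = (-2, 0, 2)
Orthogonal basis:
  u_1 = (-3, 1, 1)
  u_2 = (-13/11, -14/11, -25/11)
  u_3 = (-2/15, -16/15, 2/3)

Apply the Gram-Schmidt recurrence
  u_1 = v_1
  u_i = v_i − Σ_{j<i} ((v_i · u_j) / (u_j · u_j)) · u_j.

Step by step this gives:
  u_1 = (-3, 1, 1)
  u_2 = (-13/11, -14/11, -25/11)
  u_3 = (-2/15, -16/15, 2/3)

Orthogonality check:
  u_2 · u_1 = 0 (should be 0)
  u_3 · u_1 = 0 (should be 0)
  u_3 · u_2 = 0 (should be 0)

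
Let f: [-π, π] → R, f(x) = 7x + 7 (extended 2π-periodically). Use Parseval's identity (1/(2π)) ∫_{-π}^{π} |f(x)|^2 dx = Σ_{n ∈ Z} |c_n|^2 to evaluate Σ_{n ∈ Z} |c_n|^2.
Σ |c_n|^2 = 49π^2/3 + 49

Expand and integrate term by term over [-π, π]:
  ∫ (7x)^2 dx = 49·(2π^3/3); ∫ 2·7·(7)·x dx = 0 (odd integrand); ∫ 7^2 dx = 49·2π.
So (1/(2π)) ∫_{-π}^{π} (7x + 7)^2 dx = 49π^2/3 + 49 = 49π^2/3 + 49.
Parseval ⇒ Σ |c_n|^2 = 49π^2/3 + 49.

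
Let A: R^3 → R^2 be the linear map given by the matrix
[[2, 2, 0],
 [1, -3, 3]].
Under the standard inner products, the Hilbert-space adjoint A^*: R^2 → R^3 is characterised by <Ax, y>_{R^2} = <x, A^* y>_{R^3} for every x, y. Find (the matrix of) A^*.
A^* = A^T =
[[2, 1],
 [2, -3],
 [0, 3]]

For real matrices with standard dot products, the defining identity <Ax, y> = <x, A^* y> gives (Ax)^T y = x^T (A^*) y, i.e. x^T A^T y = x^T (A^*) y. Since this holds for all x, y, we must have A^* = A^T. Therefore
A^* =
[[2, 1],
 [2, -3],
 [0, 3]].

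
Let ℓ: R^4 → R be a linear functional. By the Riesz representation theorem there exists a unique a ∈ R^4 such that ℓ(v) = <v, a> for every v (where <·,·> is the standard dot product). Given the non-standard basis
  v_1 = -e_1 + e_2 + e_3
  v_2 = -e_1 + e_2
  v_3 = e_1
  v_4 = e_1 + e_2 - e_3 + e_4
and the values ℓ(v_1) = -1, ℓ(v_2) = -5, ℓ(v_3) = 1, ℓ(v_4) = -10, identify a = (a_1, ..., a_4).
a = (1, -4, 4, -3)

Write a = (a_1, ..., a_4) in the standard basis. For each basis vector v_i, ℓ(v_i) = <v_i, a> is a linear equation in the a_j's. Collect the n equations into a matrix system V a = ℓ, where row i of V is v_i (expressed in the standard basis). Since V is invertible (lower-triangular with 1s on the diagonal, up to permutation), solve by back-substitution:
  V =
[[-1, 1, 1, 0],
 [-1, 1, 0, 0],
 [1, 0, 0, 0],
 [1, 1, -1, 1]]
  V a = (-1, -5, 1, -10)
Solving gives a = (1, -4, 4, -3).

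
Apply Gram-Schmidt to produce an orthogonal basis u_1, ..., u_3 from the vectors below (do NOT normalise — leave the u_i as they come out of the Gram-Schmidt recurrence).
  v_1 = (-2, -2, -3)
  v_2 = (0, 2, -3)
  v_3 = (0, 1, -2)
Orthogonal basis:
  u_1 = (-2, -2, -3)
  u_2 = (10/17, 44/17, -36/17)
  u_3 = (6/49, -3/49, -2/49)

Apply the Gram-Schmidt recurrence
  u_1 = v_1
  u_i = v_i − Σ_{j<i} ((v_i · u_j) / (u_j · u_j)) · u_j.

Step by step this gives:
  u_1 = (-2, -2, -3)
  u_2 = (10/17, 44/17, -36/17)
  u_3 = (6/49, -3/49, -2/49)

Orthogonality check:
  u_2 · u_1 = 0 (should be 0)
  u_3 · u_1 = 0 (should be 0)
  u_3 · u_2 = 0 (should be 0)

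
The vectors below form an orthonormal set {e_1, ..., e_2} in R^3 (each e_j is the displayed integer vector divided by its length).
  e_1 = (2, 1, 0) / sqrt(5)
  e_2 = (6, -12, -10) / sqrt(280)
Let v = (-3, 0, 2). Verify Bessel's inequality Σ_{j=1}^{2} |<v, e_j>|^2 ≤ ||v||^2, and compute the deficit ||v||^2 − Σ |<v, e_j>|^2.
Σ |<v, e_j>|^2 = 173/14; ||v||^2 = 13; deficit = 9/14

Write each e_j = u_j / sqrt(<u_j, u_j>) where u_j is the displayed integer vector. Then <v, e_j> = <v, u_j> / sqrt(<u_j, u_j>), so |<v, e_j>|^2 = <v, u_j>^2 / <u_j, u_j>.
Coefficients: <v, e_1> = -6/sqrt(5), <v, e_2> = -38/sqrt(280).
Square and sum: Σ |<v, e_j>|^2 = 173/14.
Compute ||v||^2 = v·v = 13.
Deficit = 13 − 173/14 = 9/14 ≥ 0, confirming Bessel's inequality. (The deficit equals ||v − Σ <v,e_j> e_j||^2, the squared distance from v to span{e_j}.)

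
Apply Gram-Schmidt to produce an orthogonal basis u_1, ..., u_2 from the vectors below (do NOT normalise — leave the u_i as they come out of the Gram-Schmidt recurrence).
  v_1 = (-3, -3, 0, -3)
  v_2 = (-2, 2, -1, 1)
Orthogonal basis:
  u_1 = (-3, -3, 0, -3)
  u_2 = (-7/3, 5/3, -1, 2/3)

Apply the Gram-Schmidt recurrence
  u_1 = v_1
  u_i = v_i − Σ_{j<i} ((v_i · u_j) / (u_j · u_j)) · u_j.

Step by step this gives:
  u_1 = (-3, -3, 0, -3)
  u_2 = (-7/3, 5/3, -1, 2/3)

Orthogonality check:
  u_2 · u_1 = 0 (should be 0)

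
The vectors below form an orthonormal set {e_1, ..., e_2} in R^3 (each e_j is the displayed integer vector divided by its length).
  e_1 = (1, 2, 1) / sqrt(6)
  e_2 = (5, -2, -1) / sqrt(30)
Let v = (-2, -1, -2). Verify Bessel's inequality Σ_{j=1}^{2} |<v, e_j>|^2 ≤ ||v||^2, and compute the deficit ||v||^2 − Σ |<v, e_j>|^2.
Σ |<v, e_j>|^2 = 36/5; ||v||^2 = 9; deficit = 9/5

Write each e_j = u_j / sqrt(<u_j, u_j>) where u_j is the displayed integer vector. Then <v, e_j> = <v, u_j> / sqrt(<u_j, u_j>), so |<v, e_j>|^2 = <v, u_j>^2 / <u_j, u_j>.
Coefficients: <v, e_1> = -6/sqrt(6), <v, e_2> = -6/sqrt(30).
Square and sum: Σ |<v, e_j>|^2 = 36/5.
Compute ||v||^2 = v·v = 9.
Deficit = 9 − 36/5 = 9/5 ≥ 0, confirming Bessel's inequality. (The deficit equals ||v − Σ <v,e_j> e_j||^2, the squared distance from v to span{e_j}.)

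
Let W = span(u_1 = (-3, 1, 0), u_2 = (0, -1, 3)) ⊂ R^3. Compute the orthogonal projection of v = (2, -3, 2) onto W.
proj_W(v) = (27/11, -18/11, 27/11)

Set up U = [u_1 | ... | u_2] ∈ R^(3×2). The projector onto W = col(U) is P = U (U^T U)^(-1) U^T.
Compute U^T U =
  [10, -1]
  [-1, 10],
and U^T v = (-9, 9).
Solve U^T U · c = U^T v for the coefficients: c = (-9/11, 9/11). The projection is proj_W(v) = U c.
Check: (v - proj_W(v)) · u_1 = 0  (should be 0).
Check: (v - proj_W(v)) · u_2 = 0  (should be 0).
Result: proj_W(v) = (27/11, -18/11, 27/11).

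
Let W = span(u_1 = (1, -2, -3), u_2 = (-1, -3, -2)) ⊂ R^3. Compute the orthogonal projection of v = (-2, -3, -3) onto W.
proj_W(v) = (-4/3, -11/3, -7/3)

Set up U = [u_1 | ... | u_2] ∈ R^(3×2). The projector onto W = col(U) is P = U (U^T U)^(-1) U^T.
Compute U^T U =
  [14, 11]
  [11, 14],
and U^T v = (13, 17).
Solve U^T U · c = U^T v for the coefficients: c = (-1/15, 19/15). The projection is proj_W(v) = U c.
Check: (v - proj_W(v)) · u_1 = 0  (should be 0).
Check: (v - proj_W(v)) · u_2 = 0  (should be 0).
Result: proj_W(v) = (-4/3, -11/3, -7/3).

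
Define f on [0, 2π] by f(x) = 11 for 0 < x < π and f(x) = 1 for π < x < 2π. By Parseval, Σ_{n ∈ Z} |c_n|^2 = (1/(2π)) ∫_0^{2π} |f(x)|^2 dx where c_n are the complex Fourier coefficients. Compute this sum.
Σ |c_n|^2 = 61

Parseval equates the L^2 energy of f (normalised by 1/(2π)) with the ℓ^2 sum of its Fourier coefficients: (1/(2π)) ∫_0^{2π} |f|^2 = Σ |c_n|^2.
Compute the left side: (1/(2π)) [∫_0^π 11^2 dx + ∫_π^{2π} 1^2 dx] = (1/(2π)) · (121π + 1π) = (121 + 1)/2 = 61.
So Σ_{n ∈ Z} |c_n|^2 = 61.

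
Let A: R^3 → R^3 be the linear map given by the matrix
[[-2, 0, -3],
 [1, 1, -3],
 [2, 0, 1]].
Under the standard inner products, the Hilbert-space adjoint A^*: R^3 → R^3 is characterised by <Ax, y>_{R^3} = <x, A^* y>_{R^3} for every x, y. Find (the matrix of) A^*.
A^* = A^T =
[[-2, 1, 2],
 [0, 1, 0],
 [-3, -3, 1]]

For real matrices with standard dot products, the defining identity <Ax, y> = <x, A^* y> gives (Ax)^T y = x^T (A^*) y, i.e. x^T A^T y = x^T (A^*) y. Since this holds for all x, y, we must have A^* = A^T. Therefore
A^* =
[[-2, 1, 2],
 [0, 1, 0],
 [-3, -3, 1]].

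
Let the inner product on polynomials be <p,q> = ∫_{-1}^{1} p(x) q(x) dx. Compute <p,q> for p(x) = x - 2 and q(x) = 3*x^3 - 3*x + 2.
<p,q> = -44/5

Expand the product: p(x)·q(x) = 3*x^4 - 6*x^3 - 3*x^2 + 8*x - 4.
∫_{-1}^{1} of each monomial x^k gives [2/(k+1) if k even, 0 if k odd]. Integrating term-by-term (or equivalently evaluating the antiderivative F(x) = 3*x^5/5 - 3*x^4/2 - x^3 + 4*x^2 - 4*x at the endpoints):
  F(1) − F(−1) = -19/10 − (69/10) = -44/5.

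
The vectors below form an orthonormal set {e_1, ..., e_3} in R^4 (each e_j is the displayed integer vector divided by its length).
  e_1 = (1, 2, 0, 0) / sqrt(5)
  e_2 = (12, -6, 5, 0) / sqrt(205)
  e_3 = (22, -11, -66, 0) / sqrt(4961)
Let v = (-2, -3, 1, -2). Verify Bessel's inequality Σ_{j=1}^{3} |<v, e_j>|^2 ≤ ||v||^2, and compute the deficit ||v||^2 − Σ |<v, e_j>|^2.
Σ |<v, e_j>|^2 = 14; ||v||^2 = 18; deficit = 4

Write each e_j = u_j / sqrt(<u_j, u_j>) where u_j is the displayed integer vector. Then <v, e_j> = <v, u_j> / sqrt(<u_j, u_j>), so |<v, e_j>|^2 = <v, u_j>^2 / <u_j, u_j>.
Coefficients: <v, e_1> = -8/sqrt(5), <v, e_2> = -1/sqrt(205), <v, e_3> = -77/sqrt(4961).
Square and sum: Σ |<v, e_j>|^2 = 14.
Compute ||v||^2 = v·v = 18.
Deficit = 18 − 14 = 4 ≥ 0, confirming Bessel's inequality. (The deficit equals ||v − Σ <v,e_j> e_j||^2, the squared distance from v to span{e_j}.)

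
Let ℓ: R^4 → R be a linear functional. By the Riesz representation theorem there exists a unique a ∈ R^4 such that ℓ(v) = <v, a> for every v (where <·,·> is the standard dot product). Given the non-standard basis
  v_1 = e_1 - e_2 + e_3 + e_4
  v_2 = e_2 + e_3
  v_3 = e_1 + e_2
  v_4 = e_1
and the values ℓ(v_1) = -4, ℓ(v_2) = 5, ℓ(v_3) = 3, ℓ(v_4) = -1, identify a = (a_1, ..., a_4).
a = (-1, 4, 1, 0)

Write a = (a_1, ..., a_4) in the standard basis. For each basis vector v_i, ℓ(v_i) = <v_i, a> is a linear equation in the a_j's. Collect the n equations into a matrix system V a = ℓ, where row i of V is v_i (expressed in the standard basis). Since V is invertible (lower-triangular with 1s on the diagonal, up to permutation), solve by back-substitution:
  V =
[[1, -1, 1, 1],
 [0, 1, 1, 0],
 [1, 1, 0, 0],
 [1, 0, 0, 0]]
  V a = (-4, 5, 3, -1)
Solving gives a = (-1, 4, 1, 0).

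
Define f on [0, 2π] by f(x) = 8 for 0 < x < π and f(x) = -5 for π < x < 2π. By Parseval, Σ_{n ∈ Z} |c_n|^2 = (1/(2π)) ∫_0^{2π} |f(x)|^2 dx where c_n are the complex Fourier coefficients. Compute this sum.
Σ |c_n|^2 = 89/2

Parseval equates the L^2 energy of f (normalised by 1/(2π)) with the ℓ^2 sum of its Fourier coefficients: (1/(2π)) ∫_0^{2π} |f|^2 = Σ |c_n|^2.
Compute the left side: (1/(2π)) [∫_0^π 8^2 dx + ∫_π^{2π} (-5)^2 dx] = (1/(2π)) · (64π + 25π) = (64 + 25)/2 = 89/2.
So Σ_{n ∈ Z} |c_n|^2 = 89/2.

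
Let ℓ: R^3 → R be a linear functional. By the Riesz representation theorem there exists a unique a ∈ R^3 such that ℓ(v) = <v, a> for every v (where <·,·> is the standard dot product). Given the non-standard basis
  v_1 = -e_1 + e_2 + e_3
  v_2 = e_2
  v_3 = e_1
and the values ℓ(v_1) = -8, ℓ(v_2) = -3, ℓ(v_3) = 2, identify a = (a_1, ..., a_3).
a = (2, -3, -3)

Write a = (a_1, ..., a_3) in the standard basis. For each basis vector v_i, ℓ(v_i) = <v_i, a> is a linear equation in the a_j's. Collect the n equations into a matrix system V a = ℓ, where row i of V is v_i (expressed in the standard basis). Since V is invertible (lower-triangular with 1s on the diagonal, up to permutation), solve by back-substitution:
  V =
[[-1, 1, 1],
 [0, 1, 0],
 [1, 0, 0]]
  V a = (-8, -3, 2)
Solving gives a = (2, -3, -3).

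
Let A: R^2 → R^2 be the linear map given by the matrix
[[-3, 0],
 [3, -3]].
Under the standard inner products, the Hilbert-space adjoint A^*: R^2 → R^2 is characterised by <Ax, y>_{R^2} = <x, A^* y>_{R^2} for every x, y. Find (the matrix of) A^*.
A^* = A^T =
[[-3, 3],
 [0, -3]]

For real matrices with standard dot products, the defining identity <Ax, y> = <x, A^* y> gives (Ax)^T y = x^T (A^*) y, i.e. x^T A^T y = x^T (A^*) y. Since this holds for all x, y, we must have A^* = A^T. Therefore
A^* =
[[-3, 3],
 [0, -3]].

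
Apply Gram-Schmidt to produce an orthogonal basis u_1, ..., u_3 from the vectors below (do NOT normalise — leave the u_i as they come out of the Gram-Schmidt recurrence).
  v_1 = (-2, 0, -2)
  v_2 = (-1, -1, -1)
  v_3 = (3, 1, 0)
Orthogonal basis:
  u_1 = (-2, 0, -2)
  u_2 = (0, -1, 0)
  u_3 = (3/2, 0, -3/2)

Apply the Gram-Schmidt recurrence
  u_1 = v_1
  u_i = v_i − Σ_{j<i} ((v_i · u_j) / (u_j · u_j)) · u_j.

Step by step this gives:
  u_1 = (-2, 0, -2)
  u_2 = (0, -1, 0)
  u_3 = (3/2, 0, -3/2)

Orthogonality check:
  u_2 · u_1 = 0 (should be 0)
  u_3 · u_1 = 0 (should be 0)
  u_3 · u_2 = 0 (should be 0)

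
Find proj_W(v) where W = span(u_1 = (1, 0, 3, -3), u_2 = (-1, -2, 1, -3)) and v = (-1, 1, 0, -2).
proj_W(v) = (-5/41, -20/41, 25/41, -45/41)

Set up U = [u_1 | ... | u_2] ∈ R^(4×2). The projector onto W = col(U) is P = U (U^T U)^(-1) U^T.
Compute U^T U =
  [19, 11]
  [11, 15],
and U^T v = (5, 5).
Solve U^T U · c = U^T v for the coefficients: c = (5/41, 10/41). The projection is proj_W(v) = U c.
Check: (v - proj_W(v)) · u_1 = 0  (should be 0).
Check: (v - proj_W(v)) · u_2 = 0  (should be 0).
Result: proj_W(v) = (-5/41, -20/41, 25/41, -45/41).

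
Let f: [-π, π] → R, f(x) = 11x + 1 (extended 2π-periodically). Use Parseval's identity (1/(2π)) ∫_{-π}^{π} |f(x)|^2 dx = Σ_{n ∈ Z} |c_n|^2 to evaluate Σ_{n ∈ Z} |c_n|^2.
Σ |c_n|^2 = 121π^2/3 + 1

Expand and integrate term by term over [-π, π]:
  ∫ (11x)^2 dx = 121·(2π^3/3); ∫ 2·11·(1)·x dx = 0 (odd integrand); ∫ 1^2 dx = 1·2π.
So (1/(2π)) ∫_{-π}^{π} (11x + 1)^2 dx = 121π^2/3 + 1 = 121π^2/3 + 1.
Parseval ⇒ Σ |c_n|^2 = 121π^2/3 + 1.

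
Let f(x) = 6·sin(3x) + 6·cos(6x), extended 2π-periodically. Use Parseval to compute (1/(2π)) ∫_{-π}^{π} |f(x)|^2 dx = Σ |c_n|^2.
Σ |c_n|^2 = 36

Expand |f|^2 and use orthogonality of {sin(nx), cos(mx)} on [-π, π]:
  ∫_{-π}^{π} sin(nx)^2 dx = π, ∫ cos(mx)^2 dx = π, and cross terms integrate to 0.
So ∫_{-π}^{π} f(x)^2 dx = 6^2 · π + 6^2 · π = (36 + 36)π.
Divide by 2π: (36 + 36)/2 = 36.
By Parseval, this equals Σ |c_n|^2.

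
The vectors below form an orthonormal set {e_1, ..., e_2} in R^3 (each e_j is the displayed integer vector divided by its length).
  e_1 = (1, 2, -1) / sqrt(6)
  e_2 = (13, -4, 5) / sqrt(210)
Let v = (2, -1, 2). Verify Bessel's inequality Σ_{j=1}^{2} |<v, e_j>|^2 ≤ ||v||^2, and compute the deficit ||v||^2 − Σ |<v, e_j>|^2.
Σ |<v, e_j>|^2 = 58/7; ||v||^2 = 9; deficit = 5/7

Write each e_j = u_j / sqrt(<u_j, u_j>) where u_j is the displayed integer vector. Then <v, e_j> = <v, u_j> / sqrt(<u_j, u_j>), so |<v, e_j>|^2 = <v, u_j>^2 / <u_j, u_j>.
Coefficients: <v, e_1> = -2/sqrt(6), <v, e_2> = 40/sqrt(210).
Square and sum: Σ |<v, e_j>|^2 = 58/7.
Compute ||v||^2 = v·v = 9.
Deficit = 9 − 58/7 = 5/7 ≥ 0, confirming Bessel's inequality. (The deficit equals ||v − Σ <v,e_j> e_j||^2, the squared distance from v to span{e_j}.)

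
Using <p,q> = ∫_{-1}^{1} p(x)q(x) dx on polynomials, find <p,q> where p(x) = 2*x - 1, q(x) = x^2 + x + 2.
<p,q> = -10/3

Expand the product: p(x)·q(x) = 2*x^3 + x^2 + 3*x - 2.
∫_{-1}^{1} of each monomial x^k gives [2/(k+1) if k even, 0 if k odd]. Integrating term-by-term (or equivalently evaluating the antiderivative F(x) = x^4/2 + x^3/3 + 3*x^2/2 - 2*x at the endpoints):
  F(1) − F(−1) = 1/3 − (11/3) = -10/3.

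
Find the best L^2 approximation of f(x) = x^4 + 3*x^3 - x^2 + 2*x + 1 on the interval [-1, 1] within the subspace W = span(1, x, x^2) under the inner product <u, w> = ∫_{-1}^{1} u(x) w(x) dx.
g(x) = -x^2/7 + 19*x/5 + 32/35

The best approximation g ∈ W is the orthogonal projection of f onto W. Writing g = a_0 + a_1 x + a_2 x^2, the coefficients solve the normal equations G · a = b where
  G_{ij} = <φ_i, φ_j> and b_i = <f, φ_i>, with φ_0 = 1, φ_1 = x, φ_2 = x^2.
G =
  [2, 0, 2/3]
  [0, 2/3, 0]
  [2/3, 0, 2/5],
b = (26/15, 38/15, 58/105).
Solving gives a_0 = 32/35, a_1 = 19/5, a_2 = -1/7, so
  g(x) = -x^2/7 + 19*x/5 + 32/35.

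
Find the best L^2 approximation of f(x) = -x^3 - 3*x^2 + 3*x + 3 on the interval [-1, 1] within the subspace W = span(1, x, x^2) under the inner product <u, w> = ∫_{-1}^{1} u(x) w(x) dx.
g(x) = -3*x^2 + 12*x/5 + 3

The best approximation g ∈ W is the orthogonal projection of f onto W. Writing g = a_0 + a_1 x + a_2 x^2, the coefficients solve the normal equations G · a = b where
  G_{ij} = <φ_i, φ_j> and b_i = <f, φ_i>, with φ_0 = 1, φ_1 = x, φ_2 = x^2.
G =
  [2, 0, 2/3]
  [0, 2/3, 0]
  [2/3, 0, 2/5],
b = (4, 8/5, 4/5).
Solving gives a_0 = 3, a_1 = 12/5, a_2 = -3, so
  g(x) = -3*x^2 + 12*x/5 + 3.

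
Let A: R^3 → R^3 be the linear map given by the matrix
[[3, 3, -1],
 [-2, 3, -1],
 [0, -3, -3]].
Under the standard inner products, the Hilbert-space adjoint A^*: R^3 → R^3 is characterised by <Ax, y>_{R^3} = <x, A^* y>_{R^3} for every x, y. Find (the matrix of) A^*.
A^* = A^T =
[[3, -2, 0],
 [3, 3, -3],
 [-1, -1, -3]]

For real matrices with standard dot products, the defining identity <Ax, y> = <x, A^* y> gives (Ax)^T y = x^T (A^*) y, i.e. x^T A^T y = x^T (A^*) y. Since this holds for all x, y, we must have A^* = A^T. Therefore
A^* =
[[3, -2, 0],
 [3, 3, -3],
 [-1, -1, -3]].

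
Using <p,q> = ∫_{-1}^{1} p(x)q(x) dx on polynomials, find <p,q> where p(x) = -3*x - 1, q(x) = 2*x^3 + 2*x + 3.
<p,q> = -62/5

Expand the product: p(x)·q(x) = -6*x^4 - 2*x^3 - 6*x^2 - 11*x - 3.
∫_{-1}^{1} of each monomial x^k gives [2/(k+1) if k even, 0 if k odd]. Integrating term-by-term (or equivalently evaluating the antiderivative F(x) = -6*x^5/5 - x^4/2 - 2*x^3 - 11*x^2/2 - 3*x at the endpoints):
  F(1) − F(−1) = -61/5 − (1/5) = -62/5.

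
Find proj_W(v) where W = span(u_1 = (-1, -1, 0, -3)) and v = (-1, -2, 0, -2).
proj_W(v) = (-9/11, -9/11, 0, -27/11)

Set up U = [u_1 | ... | u_1] ∈ R^(4×1). The projector onto W = col(U) is P = U (U^T U)^(-1) U^T.
Compute U^T U =
  [11],
and U^T v = (9).
Solve U^T U · c = U^T v for the coefficients: c = (9/11). The projection is proj_W(v) = U c.
Check: (v - proj_W(v)) · u_1 = 0  (should be 0).
Result: proj_W(v) = (-9/11, -9/11, 0, -27/11).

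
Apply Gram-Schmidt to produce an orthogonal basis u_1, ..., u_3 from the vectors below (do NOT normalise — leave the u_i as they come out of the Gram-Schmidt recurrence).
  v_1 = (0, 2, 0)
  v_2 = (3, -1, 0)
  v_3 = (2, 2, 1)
Orthogonal basis:
  u_1 = (0, 2, 0)
  u_2 = (3, 0, 0)
  u_3 = (0, 0, 1)

Apply the Gram-Schmidt recurrence
  u_1 = v_1
  u_i = v_i − Σ_{j<i} ((v_i · u_j) / (u_j · u_j)) · u_j.

Step by step this gives:
  u_1 = (0, 2, 0)
  u_2 = (3, 0, 0)
  u_3 = (0, 0, 1)

Orthogonality check:
  u_2 · u_1 = 0 (should be 0)
  u_3 · u_1 = 0 (should be 0)
  u_3 · u_2 = 0 (should be 0)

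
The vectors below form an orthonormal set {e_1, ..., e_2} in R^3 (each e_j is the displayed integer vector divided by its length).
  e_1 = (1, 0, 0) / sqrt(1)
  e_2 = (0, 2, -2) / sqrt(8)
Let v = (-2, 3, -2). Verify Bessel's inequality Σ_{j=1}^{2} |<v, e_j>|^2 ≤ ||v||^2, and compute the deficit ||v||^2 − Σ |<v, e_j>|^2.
Σ |<v, e_j>|^2 = 33/2; ||v||^2 = 17; deficit = 1/2

Write each e_j = u_j / sqrt(<u_j, u_j>) where u_j is the displayed integer vector. Then <v, e_j> = <v, u_j> / sqrt(<u_j, u_j>), so |<v, e_j>|^2 = <v, u_j>^2 / <u_j, u_j>.
Coefficients: <v, e_1> = -2/sqrt(1), <v, e_2> = 10/sqrt(8).
Square and sum: Σ |<v, e_j>|^2 = 33/2.
Compute ||v||^2 = v·v = 17.
Deficit = 17 − 33/2 = 1/2 ≥ 0, confirming Bessel's inequality. (The deficit equals ||v − Σ <v,e_j> e_j||^2, the squared distance from v to span{e_j}.)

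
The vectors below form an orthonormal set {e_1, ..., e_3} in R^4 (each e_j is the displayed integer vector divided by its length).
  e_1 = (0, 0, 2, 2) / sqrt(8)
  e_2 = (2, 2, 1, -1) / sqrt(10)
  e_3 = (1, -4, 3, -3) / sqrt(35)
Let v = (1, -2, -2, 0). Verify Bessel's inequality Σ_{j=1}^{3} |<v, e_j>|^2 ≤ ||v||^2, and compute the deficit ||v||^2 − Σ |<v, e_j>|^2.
Σ |<v, e_j>|^2 = 27/7; ||v||^2 = 9; deficit = 36/7

Write each e_j = u_j / sqrt(<u_j, u_j>) where u_j is the displayed integer vector. Then <v, e_j> = <v, u_j> / sqrt(<u_j, u_j>), so |<v, e_j>|^2 = <v, u_j>^2 / <u_j, u_j>.
Coefficients: <v, e_1> = -4/sqrt(8), <v, e_2> = -4/sqrt(10), <v, e_3> = 3/sqrt(35).
Square and sum: Σ |<v, e_j>|^2 = 27/7.
Compute ||v||^2 = v·v = 9.
Deficit = 9 − 27/7 = 36/7 ≥ 0, confirming Bessel's inequality. (The deficit equals ||v − Σ <v,e_j> e_j||^2, the squared distance from v to span{e_j}.)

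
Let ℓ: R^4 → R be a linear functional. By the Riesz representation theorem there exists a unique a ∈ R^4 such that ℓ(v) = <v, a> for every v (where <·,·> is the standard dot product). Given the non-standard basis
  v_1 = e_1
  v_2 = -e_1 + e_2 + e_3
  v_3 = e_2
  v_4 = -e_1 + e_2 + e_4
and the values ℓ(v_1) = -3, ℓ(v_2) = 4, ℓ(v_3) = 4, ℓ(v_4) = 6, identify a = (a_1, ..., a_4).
a = (-3, 4, -3, -1)

Write a = (a_1, ..., a_4) in the standard basis. For each basis vector v_i, ℓ(v_i) = <v_i, a> is a linear equation in the a_j's. Collect the n equations into a matrix system V a = ℓ, where row i of V is v_i (expressed in the standard basis). Since V is invertible (lower-triangular with 1s on the diagonal, up to permutation), solve by back-substitution:
  V =
[[1, 0, 0, 0],
 [-1, 1, 1, 0],
 [0, 1, 0, 0],
 [-1, 1, 0, 1]]
  V a = (-3, 4, 4, 6)
Solving gives a = (-3, 4, -3, -1).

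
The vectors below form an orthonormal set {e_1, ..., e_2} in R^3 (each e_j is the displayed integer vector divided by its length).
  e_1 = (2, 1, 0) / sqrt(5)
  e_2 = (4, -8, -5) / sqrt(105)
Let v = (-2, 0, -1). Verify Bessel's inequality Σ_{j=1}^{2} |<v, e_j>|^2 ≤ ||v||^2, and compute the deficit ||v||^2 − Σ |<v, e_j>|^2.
Σ |<v, e_j>|^2 = 23/7; ||v||^2 = 5; deficit = 12/7

Write each e_j = u_j / sqrt(<u_j, u_j>) where u_j is the displayed integer vector. Then <v, e_j> = <v, u_j> / sqrt(<u_j, u_j>), so |<v, e_j>|^2 = <v, u_j>^2 / <u_j, u_j>.
Coefficients: <v, e_1> = -4/sqrt(5), <v, e_2> = -3/sqrt(105).
Square and sum: Σ |<v, e_j>|^2 = 23/7.
Compute ||v||^2 = v·v = 5.
Deficit = 5 − 23/7 = 12/7 ≥ 0, confirming Bessel's inequality. (The deficit equals ||v − Σ <v,e_j> e_j||^2, the squared distance from v to span{e_j}.)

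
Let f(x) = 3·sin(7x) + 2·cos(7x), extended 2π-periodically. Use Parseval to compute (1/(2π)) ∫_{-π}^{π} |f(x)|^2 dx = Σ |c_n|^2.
Σ |c_n|^2 = 13/2

Expand |f|^2 and use orthogonality of {sin(nx), cos(mx)} on [-π, π]:
  ∫_{-π}^{π} sin(nx)^2 dx = π, ∫ cos(mx)^2 dx = π, and cross terms integrate to 0.
So ∫_{-π}^{π} f(x)^2 dx = 3^2 · π + 2^2 · π = (9 + 4)π.
Divide by 2π: (9 + 4)/2 = 13/2.
By Parseval, this equals Σ |c_n|^2.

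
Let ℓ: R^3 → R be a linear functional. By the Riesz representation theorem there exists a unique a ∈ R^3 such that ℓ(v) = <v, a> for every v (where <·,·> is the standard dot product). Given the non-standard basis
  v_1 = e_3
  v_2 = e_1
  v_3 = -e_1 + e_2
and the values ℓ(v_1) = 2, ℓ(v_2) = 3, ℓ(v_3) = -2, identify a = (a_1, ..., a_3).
a = (3, 1, 2)

Write a = (a_1, ..., a_3) in the standard basis. For each basis vector v_i, ℓ(v_i) = <v_i, a> is a linear equation in the a_j's. Collect the n equations into a matrix system V a = ℓ, where row i of V is v_i (expressed in the standard basis). Since V is invertible (lower-triangular with 1s on the diagonal, up to permutation), solve by back-substitution:
  V =
[[0, 0, 1],
 [1, 0, 0],
 [-1, 1, 0]]
  V a = (2, 3, -2)
Solving gives a = (3, 1, 2).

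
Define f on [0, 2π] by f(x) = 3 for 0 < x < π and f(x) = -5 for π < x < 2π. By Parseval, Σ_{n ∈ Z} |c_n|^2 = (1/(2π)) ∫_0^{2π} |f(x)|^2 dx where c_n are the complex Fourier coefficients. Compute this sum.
Σ |c_n|^2 = 17

Parseval equates the L^2 energy of f (normalised by 1/(2π)) with the ℓ^2 sum of its Fourier coefficients: (1/(2π)) ∫_0^{2π} |f|^2 = Σ |c_n|^2.
Compute the left side: (1/(2π)) [∫_0^π 3^2 dx + ∫_π^{2π} (-5)^2 dx] = (1/(2π)) · (9π + 25π) = (9 + 25)/2 = 17.
So Σ_{n ∈ Z} |c_n|^2 = 17.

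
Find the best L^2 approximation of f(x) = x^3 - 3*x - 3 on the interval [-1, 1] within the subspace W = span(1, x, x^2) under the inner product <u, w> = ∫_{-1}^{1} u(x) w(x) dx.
g(x) = -12*x/5 - 3

The best approximation g ∈ W is the orthogonal projection of f onto W. Writing g = a_0 + a_1 x + a_2 x^2, the coefficients solve the normal equations G · a = b where
  G_{ij} = <φ_i, φ_j> and b_i = <f, φ_i>, with φ_0 = 1, φ_1 = x, φ_2 = x^2.
G =
  [2, 0, 2/3]
  [0, 2/3, 0]
  [2/3, 0, 2/5],
b = (-6, -8/5, -2).
Solving gives a_0 = -3, a_1 = -12/5, a_2 = 0, so
  g(x) = -12*x/5 - 3.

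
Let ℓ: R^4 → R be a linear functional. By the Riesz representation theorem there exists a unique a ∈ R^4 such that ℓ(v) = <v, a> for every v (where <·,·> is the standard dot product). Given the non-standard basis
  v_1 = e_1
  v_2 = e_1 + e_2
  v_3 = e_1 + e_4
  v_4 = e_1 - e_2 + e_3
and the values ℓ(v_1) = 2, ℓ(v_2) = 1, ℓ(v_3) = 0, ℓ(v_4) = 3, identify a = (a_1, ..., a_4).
a = (2, -1, 0, -2)

Write a = (a_1, ..., a_4) in the standard basis. For each basis vector v_i, ℓ(v_i) = <v_i, a> is a linear equation in the a_j's. Collect the n equations into a matrix system V a = ℓ, where row i of V is v_i (expressed in the standard basis). Since V is invertible (lower-triangular with 1s on the diagonal, up to permutation), solve by back-substitution:
  V =
[[1, 0, 0, 0],
 [1, 1, 0, 0],
 [1, 0, 0, 1],
 [1, -1, 1, 0]]
  V a = (2, 1, 0, 3)
Solving gives a = (2, -1, 0, -2).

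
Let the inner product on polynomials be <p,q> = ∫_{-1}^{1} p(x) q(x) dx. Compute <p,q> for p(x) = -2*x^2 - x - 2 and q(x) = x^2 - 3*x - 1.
<p,q> = 26/5

Expand the product: p(x)·q(x) = -2*x^4 + 5*x^3 + 3*x^2 + 7*x + 2.
∫_{-1}^{1} of each monomial x^k gives [2/(k+1) if k even, 0 if k odd]. Integrating term-by-term (or equivalently evaluating the antiderivative F(x) = -2*x^5/5 + 5*x^4/4 + x^3 + 7*x^2/2 + 2*x at the endpoints):
  F(1) − F(−1) = 147/20 − (43/20) = 26/5.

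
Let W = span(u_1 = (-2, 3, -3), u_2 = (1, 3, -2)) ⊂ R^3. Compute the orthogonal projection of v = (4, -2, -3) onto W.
proj_W(v) = (397/139, 93/139, 60/139)

Set up U = [u_1 | ... | u_2] ∈ R^(3×2). The projector onto W = col(U) is P = U (U^T U)^(-1) U^T.
Compute U^T U =
  [22, 13]
  [13, 14],
and U^T v = (-5, 4).
Solve U^T U · c = U^T v for the coefficients: c = (-122/139, 153/139). The projection is proj_W(v) = U c.
Check: (v - proj_W(v)) · u_1 = 0  (should be 0).
Check: (v - proj_W(v)) · u_2 = 0  (should be 0).
Result: proj_W(v) = (397/139, 93/139, 60/139).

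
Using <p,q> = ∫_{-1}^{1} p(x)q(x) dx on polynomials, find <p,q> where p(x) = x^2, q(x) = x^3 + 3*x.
<p,q> = 0

Expand the product: p(x)·q(x) = x^5 + 3*x^3.
∫_{-1}^{1} of each monomial x^k gives [2/(k+1) if k even, 0 if k odd]. Integrating term-by-term (or equivalently evaluating the antiderivative F(x) = x^6/6 + 3*x^4/4 at the endpoints):
  F(1) − F(−1) = 11/12 − (11/12) = 0.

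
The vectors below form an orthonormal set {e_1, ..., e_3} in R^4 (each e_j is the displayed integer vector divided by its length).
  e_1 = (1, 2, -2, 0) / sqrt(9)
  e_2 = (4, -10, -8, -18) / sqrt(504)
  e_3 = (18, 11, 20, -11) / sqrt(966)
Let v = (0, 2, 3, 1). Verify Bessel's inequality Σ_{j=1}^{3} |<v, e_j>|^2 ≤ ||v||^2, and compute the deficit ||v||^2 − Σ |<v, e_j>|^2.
Σ |<v, e_j>|^2 = 917/69; ||v||^2 = 14; deficit = 49/69

Write each e_j = u_j / sqrt(<u_j, u_j>) where u_j is the displayed integer vector. Then <v, e_j> = <v, u_j> / sqrt(<u_j, u_j>), so |<v, e_j>|^2 = <v, u_j>^2 / <u_j, u_j>.
Coefficients: <v, e_1> = -2/sqrt(9), <v, e_2> = -62/sqrt(504), <v, e_3> = 71/sqrt(966).
Square and sum: Σ |<v, e_j>|^2 = 917/69.
Compute ||v||^2 = v·v = 14.
Deficit = 14 − 917/69 = 49/69 ≥ 0, confirming Bessel's inequality. (The deficit equals ||v − Σ <v,e_j> e_j||^2, the squared distance from v to span{e_j}.)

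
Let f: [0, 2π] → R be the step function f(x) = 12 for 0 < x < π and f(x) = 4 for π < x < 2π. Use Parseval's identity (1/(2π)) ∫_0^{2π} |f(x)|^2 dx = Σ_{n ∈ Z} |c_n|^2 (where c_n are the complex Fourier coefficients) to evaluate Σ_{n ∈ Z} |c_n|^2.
Σ |c_n|^2 = 80

Parseval equates the L^2 energy of f (normalised by 1/(2π)) with the ℓ^2 sum of its Fourier coefficients: (1/(2π)) ∫_0^{2π} |f|^2 = Σ |c_n|^2.
Compute the left side: (1/(2π)) [∫_0^π 12^2 dx + ∫_π^{2π} 4^2 dx] = (1/(2π)) · (144π + 16π) = (144 + 16)/2 = 80.
So Σ_{n ∈ Z} |c_n|^2 = 80.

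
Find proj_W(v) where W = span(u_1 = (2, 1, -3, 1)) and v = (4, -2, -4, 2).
proj_W(v) = (8/3, 4/3, -4, 4/3)

Set up U = [u_1 | ... | u_1] ∈ R^(4×1). The projector onto W = col(U) is P = U (U^T U)^(-1) U^T.
Compute U^T U =
  [15],
and U^T v = (20).
Solve U^T U · c = U^T v for the coefficients: c = (4/3). The projection is proj_W(v) = U c.
Check: (v - proj_W(v)) · u_1 = 0  (should be 0).
Result: proj_W(v) = (8/3, 4/3, -4, 4/3).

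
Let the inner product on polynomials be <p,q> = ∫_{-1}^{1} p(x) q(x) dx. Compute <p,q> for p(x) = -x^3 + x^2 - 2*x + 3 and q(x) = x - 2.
<p,q> = -226/15

Expand the product: p(x)·q(x) = -x^4 + 3*x^3 - 4*x^2 + 7*x - 6.
∫_{-1}^{1} of each monomial x^k gives [2/(k+1) if k even, 0 if k odd]. Integrating term-by-term (or equivalently evaluating the antiderivative F(x) = -x^5/5 + 3*x^4/4 - 4*x^3/3 + 7*x^2/2 - 6*x at the endpoints):
  F(1) − F(−1) = -197/60 − (707/60) = -226/15.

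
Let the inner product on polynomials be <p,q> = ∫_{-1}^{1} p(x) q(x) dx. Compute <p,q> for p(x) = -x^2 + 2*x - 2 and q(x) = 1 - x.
<p,q> = -6

Expand the product: p(x)·q(x) = x^3 - 3*x^2 + 4*x - 2.
∫_{-1}^{1} of each monomial x^k gives [2/(k+1) if k even, 0 if k odd]. Integrating term-by-term (or equivalently evaluating the antiderivative F(x) = x^4/4 - x^3 + 2*x^2 - 2*x at the endpoints):
  F(1) − F(−1) = -3/4 − (21/4) = -6.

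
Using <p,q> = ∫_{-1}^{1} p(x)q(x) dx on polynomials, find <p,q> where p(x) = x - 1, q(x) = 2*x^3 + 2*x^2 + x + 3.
<p,q> = -88/15

Expand the product: p(x)·q(x) = 2*x^4 - x^2 + 2*x - 3.
∫_{-1}^{1} of each monomial x^k gives [2/(k+1) if k even, 0 if k odd]. Integrating term-by-term (or equivalently evaluating the antiderivative F(x) = 2*x^5/5 - x^3/3 + x^2 - 3*x at the endpoints):
  F(1) − F(−1) = -29/15 − (59/15) = -88/15.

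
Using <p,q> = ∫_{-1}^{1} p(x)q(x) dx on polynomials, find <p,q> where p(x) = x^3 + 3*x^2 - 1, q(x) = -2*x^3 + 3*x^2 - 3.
<p,q> = 36/35

Expand the product: p(x)·q(x) = -2*x^6 - 3*x^5 + 9*x^4 - x^3 - 12*x^2 + 3.
∫_{-1}^{1} of each monomial x^k gives [2/(k+1) if k even, 0 if k odd]. Integrating term-by-term (or equivalently evaluating the antiderivative F(x) = -2*x^7/7 - x^6/2 + 9*x^5/5 - x^4/4 - 4*x^3 + 3*x at the endpoints):
  F(1) − F(−1) = -33/140 − (-177/140) = 36/35.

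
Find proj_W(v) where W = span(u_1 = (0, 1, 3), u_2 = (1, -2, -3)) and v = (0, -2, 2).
proj_W(v) = (24/19, -14/19, 30/19)

Set up U = [u_1 | ... | u_2] ∈ R^(3×2). The projector onto W = col(U) is P = U (U^T U)^(-1) U^T.
Compute U^T U =
  [10, -11]
  [-11, 14],
and U^T v = (4, -2).
Solve U^T U · c = U^T v for the coefficients: c = (34/19, 24/19). The projection is proj_W(v) = U c.
Check: (v - proj_W(v)) · u_1 = 0  (should be 0).
Check: (v - proj_W(v)) · u_2 = 0  (should be 0).
Result: proj_W(v) = (24/19, -14/19, 30/19).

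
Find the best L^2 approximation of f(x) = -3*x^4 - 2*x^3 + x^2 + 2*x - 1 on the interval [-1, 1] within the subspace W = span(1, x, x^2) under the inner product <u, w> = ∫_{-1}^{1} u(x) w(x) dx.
g(x) = -11*x^2/7 + 4*x/5 - 26/35

The best approximation g ∈ W is the orthogonal projection of f onto W. Writing g = a_0 + a_1 x + a_2 x^2, the coefficients solve the normal equations G · a = b where
  G_{ij} = <φ_i, φ_j> and b_i = <f, φ_i>, with φ_0 = 1, φ_1 = x, φ_2 = x^2.
G =
  [2, 0, 2/3]
  [0, 2/3, 0]
  [2/3, 0, 2/5],
b = (-38/15, 8/15, -118/105).
Solving gives a_0 = -26/35, a_1 = 4/5, a_2 = -11/7, so
  g(x) = -11*x^2/7 + 4*x/5 - 26/35.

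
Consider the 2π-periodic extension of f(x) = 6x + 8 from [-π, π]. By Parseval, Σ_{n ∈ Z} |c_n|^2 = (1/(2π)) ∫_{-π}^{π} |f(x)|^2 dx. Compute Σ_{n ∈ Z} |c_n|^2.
Σ |c_n|^2 = 12π^2 + 64

Expand and integrate term by term over [-π, π]:
  ∫ (6x)^2 dx = 36·(2π^3/3); ∫ 2·6·(8)·x dx = 0 (odd integrand); ∫ 8^2 dx = 64·2π.
So (1/(2π)) ∫_{-π}^{π} (6x + 8)^2 dx = 36π^2/3 + 64 = 12π^2 + 64.
Parseval ⇒ Σ |c_n|^2 = 12π^2 + 64.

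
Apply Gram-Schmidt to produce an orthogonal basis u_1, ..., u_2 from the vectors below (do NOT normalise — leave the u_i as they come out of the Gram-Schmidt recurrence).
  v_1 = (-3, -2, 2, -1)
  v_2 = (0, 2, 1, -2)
Orthogonal basis:
  u_1 = (-3, -2, 2, -1)
  u_2 = (0, 2, 1, -2)

Apply the Gram-Schmidt recurrence
  u_1 = v_1
  u_i = v_i − Σ_{j<i} ((v_i · u_j) / (u_j · u_j)) · u_j.

Step by step this gives:
  u_1 = (-3, -2, 2, -1)
  u_2 = (0, 2, 1, -2)

Orthogonality check:
  u_2 · u_1 = 0 (should be 0)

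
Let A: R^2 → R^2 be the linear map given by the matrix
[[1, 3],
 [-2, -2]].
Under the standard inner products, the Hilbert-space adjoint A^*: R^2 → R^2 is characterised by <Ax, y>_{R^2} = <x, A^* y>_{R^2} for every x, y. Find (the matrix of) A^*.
A^* = A^T =
[[1, -2],
 [3, -2]]

For real matrices with standard dot products, the defining identity <Ax, y> = <x, A^* y> gives (Ax)^T y = x^T (A^*) y, i.e. x^T A^T y = x^T (A^*) y. Since this holds for all x, y, we must have A^* = A^T. Therefore
A^* =
[[1, -2],
 [3, -2]].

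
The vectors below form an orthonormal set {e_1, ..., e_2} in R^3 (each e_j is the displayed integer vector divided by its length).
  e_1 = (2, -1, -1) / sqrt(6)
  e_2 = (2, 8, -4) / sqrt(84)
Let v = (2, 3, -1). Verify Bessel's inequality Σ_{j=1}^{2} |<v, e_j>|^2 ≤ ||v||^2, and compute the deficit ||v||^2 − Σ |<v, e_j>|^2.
Σ |<v, e_j>|^2 = 90/7; ||v||^2 = 14; deficit = 8/7

Write each e_j = u_j / sqrt(<u_j, u_j>) where u_j is the displayed integer vector. Then <v, e_j> = <v, u_j> / sqrt(<u_j, u_j>), so |<v, e_j>|^2 = <v, u_j>^2 / <u_j, u_j>.
Coefficients: <v, e_1> = 2/sqrt(6), <v, e_2> = 32/sqrt(84).
Square and sum: Σ |<v, e_j>|^2 = 90/7.
Compute ||v||^2 = v·v = 14.
Deficit = 14 − 90/7 = 8/7 ≥ 0, confirming Bessel's inequality. (The deficit equals ||v − Σ <v,e_j> e_j||^2, the squared distance from v to span{e_j}.)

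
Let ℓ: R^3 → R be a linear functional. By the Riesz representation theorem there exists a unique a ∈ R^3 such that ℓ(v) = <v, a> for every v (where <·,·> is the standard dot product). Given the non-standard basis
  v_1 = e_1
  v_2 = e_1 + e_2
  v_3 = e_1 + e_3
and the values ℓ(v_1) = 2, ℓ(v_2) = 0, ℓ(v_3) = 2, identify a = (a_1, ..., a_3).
a = (2, -2, 0)

Write a = (a_1, ..., a_3) in the standard basis. For each basis vector v_i, ℓ(v_i) = <v_i, a> is a linear equation in the a_j's. Collect the n equations into a matrix system V a = ℓ, where row i of V is v_i (expressed in the standard basis). Since V is invertible (lower-triangular with 1s on the diagonal, up to permutation), solve by back-substitution:
  V =
[[1, 0, 0],
 [1, 1, 0],
 [1, 0, 1]]
  V a = (2, 0, 2)
Solving gives a = (2, -2, 0).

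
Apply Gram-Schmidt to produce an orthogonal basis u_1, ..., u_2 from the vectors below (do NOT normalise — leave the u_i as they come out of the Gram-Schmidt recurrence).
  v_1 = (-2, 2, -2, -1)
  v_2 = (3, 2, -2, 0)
Orthogonal basis:
  u_1 = (-2, 2, -2, -1)
  u_2 = (43/13, 22/13, -22/13, 2/13)

Apply the Gram-Schmidt recurrence
  u_1 = v_1
  u_i = v_i − Σ_{j<i} ((v_i · u_j) / (u_j · u_j)) · u_j.

Step by step this gives:
  u_1 = (-2, 2, -2, -1)
  u_2 = (43/13, 22/13, -22/13, 2/13)

Orthogonality check:
  u_2 · u_1 = 0 (should be 0)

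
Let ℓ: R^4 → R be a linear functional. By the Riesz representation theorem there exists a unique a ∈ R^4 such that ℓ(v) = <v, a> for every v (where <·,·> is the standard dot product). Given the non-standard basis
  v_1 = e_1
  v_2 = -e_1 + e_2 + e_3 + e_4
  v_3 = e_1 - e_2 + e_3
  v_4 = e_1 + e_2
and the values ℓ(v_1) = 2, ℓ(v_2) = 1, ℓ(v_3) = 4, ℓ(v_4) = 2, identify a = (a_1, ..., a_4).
a = (2, 0, 2, 1)

Write a = (a_1, ..., a_4) in the standard basis. For each basis vector v_i, ℓ(v_i) = <v_i, a> is a linear equation in the a_j's. Collect the n equations into a matrix system V a = ℓ, where row i of V is v_i (expressed in the standard basis). Since V is invertible (lower-triangular with 1s on the diagonal, up to permutation), solve by back-substitution:
  V =
[[1, 0, 0, 0],
 [-1, 1, 1, 1],
 [1, -1, 1, 0],
 [1, 1, 0, 0]]
  V a = (2, 1, 4, 2)
Solving gives a = (2, 0, 2, 1).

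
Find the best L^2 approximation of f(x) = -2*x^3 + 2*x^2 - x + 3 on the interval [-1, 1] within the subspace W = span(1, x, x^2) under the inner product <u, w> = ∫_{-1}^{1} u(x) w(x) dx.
g(x) = 2*x^2 - 11*x/5 + 3

The best approximation g ∈ W is the orthogonal projection of f onto W. Writing g = a_0 + a_1 x + a_2 x^2, the coefficients solve the normal equations G · a = b where
  G_{ij} = <φ_i, φ_j> and b_i = <f, φ_i>, with φ_0 = 1, φ_1 = x, φ_2 = x^2.
G =
  [2, 0, 2/3]
  [0, 2/3, 0]
  [2/3, 0, 2/5],
b = (22/3, -22/15, 14/5).
Solving gives a_0 = 3, a_1 = -11/5, a_2 = 2, so
  g(x) = 2*x^2 - 11*x/5 + 3.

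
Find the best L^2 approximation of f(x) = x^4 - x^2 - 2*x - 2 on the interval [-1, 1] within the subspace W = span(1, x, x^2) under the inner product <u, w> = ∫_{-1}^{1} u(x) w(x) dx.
g(x) = -x^2/7 - 2*x - 73/35

The best approximation g ∈ W is the orthogonal projection of f onto W. Writing g = a_0 + a_1 x + a_2 x^2, the coefficients solve the normal equations G · a = b where
  G_{ij} = <φ_i, φ_j> and b_i = <f, φ_i>, with φ_0 = 1, φ_1 = x, φ_2 = x^2.
G =
  [2, 0, 2/3]
  [0, 2/3, 0]
  [2/3, 0, 2/5],
b = (-64/15, -4/3, -152/105).
Solving gives a_0 = -73/35, a_1 = -2, a_2 = -1/7, so
  g(x) = -x^2/7 - 2*x - 73/35.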